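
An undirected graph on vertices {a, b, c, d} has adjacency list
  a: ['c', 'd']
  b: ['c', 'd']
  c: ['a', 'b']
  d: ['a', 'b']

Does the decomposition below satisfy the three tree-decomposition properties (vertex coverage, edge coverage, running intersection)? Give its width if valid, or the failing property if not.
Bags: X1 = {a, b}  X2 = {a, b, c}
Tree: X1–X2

A tree decomposition must satisfy three properties: every vertex lies in some bag; for every edge, both endpoints lie together in some bag; and for every vertex, the bags containing it form a connected subtree. Here vertex d appears in no bag, so the decomposition is invalid.

No — vertex d appears in no bag.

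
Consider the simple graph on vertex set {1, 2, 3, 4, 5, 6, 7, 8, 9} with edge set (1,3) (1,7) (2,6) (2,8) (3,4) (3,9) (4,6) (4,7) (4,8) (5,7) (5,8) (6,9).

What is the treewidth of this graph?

A width-3 tree decomposition is:
Bags: B1 = {2, 6, 8, 9}  B2 = {4, 6, 8, 9}  B3 = {3, 4, 8, 9}  B4 = {3, 4, 5, 8}  B5 = {3, 4, 5, 7}  B6 = {1, 3, 5, 7}
Tree: B1–B2, B2–B3, B3–B4, B4–B5, B5–B6
Every bag has size at most 4, so the width is 4 − 1 = 3 and tw(G) ≤ 3. For the lower bound: the 4 vertex sets {2,6,9}, {8}, {4}, {1,3,5,7} are disjoint, each induces a connected subgraph, and every pair is joined by at least one edge of G. Contracting each set to a single vertex therefore yields K_{4} as a minor, and since treewidth is minor-monotone, tw(G) ≥ tw(K_{4}) = 3. Combining the bounds, tw(G) = 3.

3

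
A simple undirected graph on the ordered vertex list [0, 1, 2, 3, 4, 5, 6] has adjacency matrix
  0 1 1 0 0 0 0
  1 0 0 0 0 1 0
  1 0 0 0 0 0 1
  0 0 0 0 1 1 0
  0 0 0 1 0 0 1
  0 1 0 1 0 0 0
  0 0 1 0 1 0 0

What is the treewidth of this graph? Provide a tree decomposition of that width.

Treewidth 2.
Bags: B1 = {3, 4, 6}  B2 = {3, 5, 6}  B3 = {1, 5, 6}  B4 = {0, 1, 6}  B5 = {0, 2, 6}
Tree: B1–B2, B2–B3, B3–B4, B4–B5

Each bag holds 3 vertices, so the decomposition has width 2, which upper-bounds the treewidth. For the lower bound, G contains the cycle 6–4–3–5–1–0–2–6, so G is not a forest; only forests have treewidth ≤ 1, hence tw(G) ≥ 2. Therefore the treewidth is 2.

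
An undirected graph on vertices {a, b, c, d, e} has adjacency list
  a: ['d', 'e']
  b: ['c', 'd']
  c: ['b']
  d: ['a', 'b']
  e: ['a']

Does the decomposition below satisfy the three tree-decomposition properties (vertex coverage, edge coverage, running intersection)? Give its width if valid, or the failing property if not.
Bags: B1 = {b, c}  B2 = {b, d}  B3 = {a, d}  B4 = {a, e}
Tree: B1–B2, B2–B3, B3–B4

Yes; width 1.

Every vertex of G appears in some bag (union = {a, b, c, d, e}); every edge is covered by a bag; and for each vertex v the set of bags containing v is connected in the bag tree. The decomposition is therefore valid. The largest bag has 2 vertices, so the width is 1.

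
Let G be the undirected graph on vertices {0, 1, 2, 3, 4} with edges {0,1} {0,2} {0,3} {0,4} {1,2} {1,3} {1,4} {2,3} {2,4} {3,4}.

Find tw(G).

A width-4 tree decomposition is:
Bags: B1 = {0, 1, 2, 3, 4}
Tree: (single bag)
With just one bag of size 5, the width is 5 − 1 = 4, so tw(G) ≤ 4. On the other hand G contains the 5-clique {0, 1, 2, 3, 4}. A clique must lie in a single bag of any decomposition, so no decomposition can have width below 4. Therefore the treewidth is 4.

4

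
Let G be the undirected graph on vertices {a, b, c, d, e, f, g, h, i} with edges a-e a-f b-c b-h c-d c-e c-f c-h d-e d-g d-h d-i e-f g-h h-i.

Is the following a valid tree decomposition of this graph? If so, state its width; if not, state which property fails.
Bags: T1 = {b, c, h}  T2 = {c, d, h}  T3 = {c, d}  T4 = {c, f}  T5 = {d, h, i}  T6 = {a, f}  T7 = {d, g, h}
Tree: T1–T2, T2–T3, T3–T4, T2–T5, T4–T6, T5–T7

No — vertex e appears in no bag.

A tree decomposition must satisfy three properties: every vertex lies in some bag; for every edge, both endpoints lie together in some bag; and for every vertex, the bags containing it form a connected subtree. Here vertex e appears in no bag, so the decomposition is invalid.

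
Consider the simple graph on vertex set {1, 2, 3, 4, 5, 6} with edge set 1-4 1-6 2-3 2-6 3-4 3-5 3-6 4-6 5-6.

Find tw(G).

2

A width-2 tree decomposition is:
Bags: B1 = {3, 4, 6}  B2 = {2, 3, 6}  B3 = {3, 5, 6}  B4 = {1, 4, 6}
Tree: B1–B2, B2–B3, B1–B4
Every bag has size at most 3, so the width is 3 − 1 = 2 and tw(G) ≤ 2. On the other hand G contains the 3-clique {1, 4, 6}. A clique must lie in a single bag of any decomposition, so no decomposition can have width below 2. The upper and lower bounds meet at 2, so that is the treewidth.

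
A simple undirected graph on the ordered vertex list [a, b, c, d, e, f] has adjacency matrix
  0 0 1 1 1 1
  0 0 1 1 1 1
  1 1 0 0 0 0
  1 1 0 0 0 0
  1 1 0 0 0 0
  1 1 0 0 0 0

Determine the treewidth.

A width-2 tree decomposition is:
Bags: B1 = {a, b, d}  B2 = {a, b, c}  B3 = {a, b, f}  B4 = {a, b, e}
Tree: B1–B2, B2–B3, B3–B4
Every bag has size at most 3, so the width is 3 − 1 = 2 and tw(G) ≤ 2. The edges a–d–b–c–a form a cycle, so G is not a tree and its treewidth is at least 2. Therefore the treewidth is 2.

2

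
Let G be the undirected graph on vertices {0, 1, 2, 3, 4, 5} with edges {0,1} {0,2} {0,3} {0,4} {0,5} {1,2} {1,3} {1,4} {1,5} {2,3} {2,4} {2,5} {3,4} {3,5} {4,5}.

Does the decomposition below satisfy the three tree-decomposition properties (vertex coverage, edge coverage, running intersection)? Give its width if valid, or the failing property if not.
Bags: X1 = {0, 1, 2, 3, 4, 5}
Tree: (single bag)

Checking the three conditions: (i) the bags cover all of {0, 1, 2, 3, 4, 5}; (ii) for each edge, some bag contains both endpoints; (iii) the bags containing any fixed vertex form a subtree. All hold, so the decomposition is valid with width 6 − 1 = 5.

Yes; width 5.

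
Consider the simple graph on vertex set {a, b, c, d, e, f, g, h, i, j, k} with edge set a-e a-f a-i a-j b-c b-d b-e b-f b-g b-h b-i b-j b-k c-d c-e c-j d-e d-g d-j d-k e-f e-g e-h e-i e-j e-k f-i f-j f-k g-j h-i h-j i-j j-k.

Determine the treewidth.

4

A width-4 tree decomposition is:
Bags: B1 = {b, e, f, j, k}  B2 = {b, d, e, j, k}  B3 = {b, d, e, g, j}  B4 = {b, e, f, i, j}  B5 = {b, c, d, e, j}  B6 = {b, e, h, i, j}  B7 = {a, e, f, i, j}
Tree: B1–B2, B2–B3, B1–B4, B3–B5, B4–B6, B4–B7
Every bag has size at most 5, so the width is 5 − 1 = 4 and tw(G) ≤ 4. Conversely, {a, e, f, i, j} is a clique of size 5, and the vertices of any clique must share a bag in every tree decomposition; so some bag has ≥ 5 vertices and tw(G) ≥ 4. The upper and lower bounds meet at 4, so that is the treewidth.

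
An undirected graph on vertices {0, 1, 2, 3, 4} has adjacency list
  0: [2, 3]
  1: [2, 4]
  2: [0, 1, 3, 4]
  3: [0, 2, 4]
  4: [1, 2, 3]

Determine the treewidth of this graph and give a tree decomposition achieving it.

Each bag holds 3 vertices, so the decomposition has width 2, which upper-bounds the treewidth. Conversely, {1, 2, 4} is a clique of size 3, and the vertices of any clique must share a bag in every tree decomposition; so some bag has ≥ 3 vertices and tw(G) ≥ 2. Combining the bounds, tw(G) = 2.

Treewidth 2.
One optimal decomposition is:
Bags: B1 = {2, 3, 4}  B2 = {0, 2, 3}  B3 = {1, 2, 4}
Tree: B1–B2, B1–B3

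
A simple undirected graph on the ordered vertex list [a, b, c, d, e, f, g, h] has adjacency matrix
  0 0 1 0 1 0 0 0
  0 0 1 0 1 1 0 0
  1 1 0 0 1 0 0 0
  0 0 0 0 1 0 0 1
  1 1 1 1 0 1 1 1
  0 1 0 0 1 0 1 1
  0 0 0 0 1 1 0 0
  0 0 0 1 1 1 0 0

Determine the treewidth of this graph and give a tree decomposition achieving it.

The largest bag has 3 vertices, giving width 2; this decomposition certifies tw(G) ≤ 2. Conversely, {d, e, h} is a clique of size 3, and the vertices of any clique must share a bag in every tree decomposition; so some bag has ≥ 3 vertices and tw(G) ≥ 2. Combining the bounds, tw(G) = 2.

Treewidth 2.
One such decomposition:
Bags: B1 = {b, e, f}  B2 = {b, c, e}  B3 = {e, f, h}  B4 = {d, e, h}  B5 = {e, f, g}  B6 = {a, c, e}
Tree: B1–B2, B1–B3, B3–B4, B3–B5, B2–B6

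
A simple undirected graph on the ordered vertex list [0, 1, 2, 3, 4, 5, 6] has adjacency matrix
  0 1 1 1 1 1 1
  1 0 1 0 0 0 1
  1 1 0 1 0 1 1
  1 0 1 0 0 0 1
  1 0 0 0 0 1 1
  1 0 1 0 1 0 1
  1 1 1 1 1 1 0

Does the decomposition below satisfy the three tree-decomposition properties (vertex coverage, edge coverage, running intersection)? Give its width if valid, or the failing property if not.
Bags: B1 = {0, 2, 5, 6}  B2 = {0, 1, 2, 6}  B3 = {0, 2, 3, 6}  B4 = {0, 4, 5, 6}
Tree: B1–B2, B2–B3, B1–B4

Every vertex of G appears in some bag (union = {0, 1, 2, 3, 4, 5, 6}); every edge is covered by a bag; and for each vertex v the set of bags containing v is connected in the bag tree. The decomposition is therefore valid. The largest bag has 4 vertices, so the width is 3.

Yes; width 3.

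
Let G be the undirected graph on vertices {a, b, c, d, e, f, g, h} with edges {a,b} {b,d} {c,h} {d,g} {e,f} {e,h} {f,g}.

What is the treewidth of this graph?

A width-1 tree decomposition is:
Bags: B1 = {c, h}  B2 = {e, h}  B3 = {e, f}  B4 = {f, g}  B5 = {d, g}  B6 = {b, d}  B7 = {a, b}
Tree: B1–B2, B2–B3, B3–B4, B4–B5, B5–B6, B6–B7
Every bag has size at most 2, so the width is 2 − 1 = 1 and tw(G) ≤ 1. Any graph with an edge has treewidth ≥ 1, and G has the edge c–h. Therefore the treewidth is 1.

1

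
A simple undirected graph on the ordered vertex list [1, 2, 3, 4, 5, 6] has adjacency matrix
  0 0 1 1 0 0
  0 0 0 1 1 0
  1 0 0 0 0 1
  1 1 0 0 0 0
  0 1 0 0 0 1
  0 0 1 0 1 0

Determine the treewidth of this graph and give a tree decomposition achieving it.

Each bag holds 3 vertices, so the decomposition has width 2, which upper-bounds the treewidth. Since 1–4–2–5–6–3–1 is a cycle in G, G is not acyclic. Forests are exactly the graphs of treewidth ≤ 1, so tw(G) ≥ 2. Hence tw(G) = 2 exactly.

Treewidth 2.
One such decomposition:
Bags: B1 = {1, 2, 4}  B2 = {1, 2, 5}  B3 = {1, 5, 6}  B4 = {1, 3, 6}
Tree: B1–B2, B2–B3, B3–B4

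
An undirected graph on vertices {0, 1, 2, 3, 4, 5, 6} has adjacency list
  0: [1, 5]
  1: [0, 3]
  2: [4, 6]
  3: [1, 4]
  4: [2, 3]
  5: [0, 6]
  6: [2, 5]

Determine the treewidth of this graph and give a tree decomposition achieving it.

Treewidth 2.
One such decomposition:
Bags: B1 = {2, 4, 6}  B2 = {4, 5, 6}  B3 = {0, 4, 5}  B4 = {0, 1, 4}  B5 = {1, 3, 4}
Tree: B1–B2, B2–B3, B3–B4, B4–B5

Each bag holds 3 vertices, so the decomposition has width 2, which upper-bounds the treewidth. Since 4–2–6–5–0–1–3–4 is a cycle in G, G is not acyclic. Forests are exactly the graphs of treewidth ≤ 1, so tw(G) ≥ 2. Therefore the treewidth is 2.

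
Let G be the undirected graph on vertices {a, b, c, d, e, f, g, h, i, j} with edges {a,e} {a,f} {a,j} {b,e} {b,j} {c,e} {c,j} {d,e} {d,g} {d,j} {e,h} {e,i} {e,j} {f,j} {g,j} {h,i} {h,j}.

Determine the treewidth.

2

A width-2 tree decomposition is:
Bags: B1 = {b, e, j}  B2 = {e, h, j}  B3 = {c, e, j}  B4 = {a, e, j}  B5 = {d, e, j}  B6 = {a, f, j}  B7 = {d, g, j}  B8 = {e, h, i}
Tree: B1–B2, B1–B3, B2–B4, B2–B5, B4–B6, B5–B7, B2–B8
Each bag holds 3 vertices, so the decomposition has width 2, which upper-bounds the treewidth. Conversely, {d, g, j} is a clique of size 3, and the vertices of any clique must share a bag in every tree decomposition; so some bag has ≥ 3 vertices and tw(G) ≥ 2. Combining the bounds, tw(G) = 2.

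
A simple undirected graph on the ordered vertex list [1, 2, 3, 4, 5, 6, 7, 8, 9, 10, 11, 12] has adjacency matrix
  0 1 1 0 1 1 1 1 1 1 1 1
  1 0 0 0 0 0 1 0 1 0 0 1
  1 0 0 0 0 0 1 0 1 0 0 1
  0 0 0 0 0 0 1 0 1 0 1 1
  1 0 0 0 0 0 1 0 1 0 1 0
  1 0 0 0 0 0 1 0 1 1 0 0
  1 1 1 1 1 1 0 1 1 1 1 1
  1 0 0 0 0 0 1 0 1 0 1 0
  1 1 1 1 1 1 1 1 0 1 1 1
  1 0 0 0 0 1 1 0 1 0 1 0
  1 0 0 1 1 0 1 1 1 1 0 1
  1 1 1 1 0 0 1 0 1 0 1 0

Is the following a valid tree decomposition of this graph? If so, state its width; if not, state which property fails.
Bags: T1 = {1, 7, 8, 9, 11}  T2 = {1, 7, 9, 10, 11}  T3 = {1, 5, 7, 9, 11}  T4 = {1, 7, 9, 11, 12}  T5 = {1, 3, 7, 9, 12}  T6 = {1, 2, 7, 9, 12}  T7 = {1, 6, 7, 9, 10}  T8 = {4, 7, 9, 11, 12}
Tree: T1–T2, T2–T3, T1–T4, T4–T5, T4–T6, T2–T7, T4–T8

Yes; width 4.

Every vertex of G appears in some bag (union = {1, 2, 3, 4, 5, 6, 7, 8, 9, 10, 11, 12}); every edge is covered by a bag; and for each vertex v the set of bags containing v is connected in the bag tree. The decomposition is therefore valid. The largest bag has 5 vertices, so the width is 4.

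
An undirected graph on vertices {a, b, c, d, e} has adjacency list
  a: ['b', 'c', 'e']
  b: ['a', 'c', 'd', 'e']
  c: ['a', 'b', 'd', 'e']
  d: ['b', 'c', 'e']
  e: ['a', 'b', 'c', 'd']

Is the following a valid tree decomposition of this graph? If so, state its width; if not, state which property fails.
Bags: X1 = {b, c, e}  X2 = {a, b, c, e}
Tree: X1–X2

No — vertex d appears in no bag.

A tree decomposition must satisfy three properties: every vertex lies in some bag; for every edge, both endpoints lie together in some bag; and for every vertex, the bags containing it form a connected subtree. Here vertex d appears in no bag, so the decomposition is invalid.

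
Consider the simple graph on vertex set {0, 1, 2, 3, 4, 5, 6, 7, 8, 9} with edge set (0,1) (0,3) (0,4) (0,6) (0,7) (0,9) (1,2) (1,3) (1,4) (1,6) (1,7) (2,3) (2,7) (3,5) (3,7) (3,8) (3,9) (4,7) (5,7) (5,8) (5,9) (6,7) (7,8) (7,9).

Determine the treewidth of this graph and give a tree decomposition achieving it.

Treewidth 3.
One optimal decomposition is:
Bags: B1 = {0, 1, 3, 7}  B2 = {0, 1, 6, 7}  B3 = {1, 2, 3, 7}  B4 = {0, 3, 7, 9}  B5 = {0, 1, 4, 7}  B6 = {3, 5, 7, 9}  B7 = {3, 5, 7, 8}
Tree: B1–B2, B1–B3, B1–B4, B2–B5, B4–B6, B6–B7

Every bag has size at most 4, so the width is 4 − 1 = 3 and tw(G) ≤ 3. On the other hand G contains the 4-clique {0, 1, 3, 7}. A clique must lie in a single bag of any decomposition, so no decomposition can have width below 3. The upper and lower bounds meet at 3, so that is the treewidth.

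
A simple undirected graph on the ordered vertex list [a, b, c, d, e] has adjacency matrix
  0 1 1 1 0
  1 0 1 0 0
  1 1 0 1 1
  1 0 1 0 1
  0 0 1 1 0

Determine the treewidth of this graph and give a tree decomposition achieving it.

Each bag holds 3 vertices, so the decomposition has width 2, which upper-bounds the treewidth. On the other hand G contains the 3-clique {c, d, e}. A clique must lie in a single bag of any decomposition, so no decomposition can have width below 2. The upper and lower bounds meet at 2, so that is the treewidth.

Treewidth 2.
Bags: B1 = {a, b, c}  B2 = {a, c, d}  B3 = {c, d, e}
Tree: B1–B2, B2–B3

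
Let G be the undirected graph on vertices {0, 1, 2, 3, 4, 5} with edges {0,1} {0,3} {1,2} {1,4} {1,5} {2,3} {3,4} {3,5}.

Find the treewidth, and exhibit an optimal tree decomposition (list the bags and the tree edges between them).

Every bag has size at most 3, so the width is 3 − 1 = 2 and tw(G) ≤ 2. The edges 3–2–1–0–3 form a cycle, so G is not a tree and its treewidth is at least 2. Combining the bounds, tw(G) = 2.

Treewidth 2.
Bags: B1 = {1, 2, 3}  B2 = {0, 1, 3}  B3 = {1, 3, 5}  B4 = {1, 3, 4}
Tree: B1–B2, B2–B3, B3–B4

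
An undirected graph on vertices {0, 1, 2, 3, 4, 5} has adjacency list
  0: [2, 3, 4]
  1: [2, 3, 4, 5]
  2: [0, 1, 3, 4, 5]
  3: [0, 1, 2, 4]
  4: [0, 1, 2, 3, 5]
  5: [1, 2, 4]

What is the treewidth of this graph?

A width-3 tree decomposition is:
Bags: B1 = {0, 2, 3, 4}  B2 = {1, 2, 3, 4}  B3 = {1, 2, 4, 5}
Tree: B1–B2, B2–B3
Every bag has size at most 4, so the width is 4 − 1 = 3 and tw(G) ≤ 3. Conversely, {0, 2, 3, 4} is a clique of size 4, and the vertices of any clique must share a bag in every tree decomposition; so some bag has ≥ 4 vertices and tw(G) ≥ 3. Combining the bounds, tw(G) = 3.

3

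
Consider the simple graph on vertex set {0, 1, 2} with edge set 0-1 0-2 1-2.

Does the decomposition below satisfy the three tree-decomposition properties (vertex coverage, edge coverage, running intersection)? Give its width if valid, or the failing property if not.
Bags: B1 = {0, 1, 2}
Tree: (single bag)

Vertex coverage: the bags together contain {0, 1, 2}, the full vertex set. Edge coverage: each edge of G has both endpoints in at least one bag. Running intersection: for every vertex, the bags containing it form a connected subtree. All three properties hold, so this is a valid tree decomposition of width max|bag| − 1 = 2, and hence tw(G) ≤ 2.

Yes; width 2.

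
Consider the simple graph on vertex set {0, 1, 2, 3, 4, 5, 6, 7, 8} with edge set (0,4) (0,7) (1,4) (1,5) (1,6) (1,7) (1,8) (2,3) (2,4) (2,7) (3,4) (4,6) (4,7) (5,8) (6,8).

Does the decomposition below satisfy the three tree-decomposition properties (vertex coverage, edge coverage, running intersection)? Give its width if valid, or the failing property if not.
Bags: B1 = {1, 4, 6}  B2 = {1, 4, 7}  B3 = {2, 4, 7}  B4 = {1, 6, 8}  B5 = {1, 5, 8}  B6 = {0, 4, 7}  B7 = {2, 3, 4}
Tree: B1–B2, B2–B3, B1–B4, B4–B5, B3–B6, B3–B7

Yes; width 2.

Vertex coverage: the bags together contain {0, 1, 2, 3, 4, 5, 6, 7, 8}, the full vertex set. Edge coverage: each edge of G has both endpoints in at least one bag. Running intersection: for every vertex, the bags containing it form a connected subtree. All three properties hold, so this is a valid tree decomposition of width max|bag| − 1 = 2, and hence tw(G) ≤ 2.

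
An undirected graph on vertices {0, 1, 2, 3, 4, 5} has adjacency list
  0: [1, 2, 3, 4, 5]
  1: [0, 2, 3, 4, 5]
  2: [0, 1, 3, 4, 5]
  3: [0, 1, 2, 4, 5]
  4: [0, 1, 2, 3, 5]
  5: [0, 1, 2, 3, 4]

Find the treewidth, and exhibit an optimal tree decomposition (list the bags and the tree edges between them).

Treewidth 5.
Bags: B1 = {0, 1, 2, 3, 4, 5}
Tree: (single bag)

A single bag containing all 6 vertices is trivially a valid decomposition of width 5. For the lower bound, the 6 vertices {0, 1, 2, 3, 4, 5} are pairwise adjacent, and any tree decomposition puts a clique entirely inside one bag — forcing width ≥ 5. The upper and lower bounds meet at 5, so that is the treewidth.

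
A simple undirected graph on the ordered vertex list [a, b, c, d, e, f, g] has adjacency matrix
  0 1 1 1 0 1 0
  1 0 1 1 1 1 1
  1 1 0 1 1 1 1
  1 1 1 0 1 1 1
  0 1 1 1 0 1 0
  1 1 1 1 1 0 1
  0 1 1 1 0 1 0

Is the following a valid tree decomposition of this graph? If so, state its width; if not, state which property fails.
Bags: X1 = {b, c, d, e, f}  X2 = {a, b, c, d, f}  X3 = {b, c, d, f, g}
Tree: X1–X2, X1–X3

Yes; width 4.

Checking the three conditions: (i) the bags cover all of {a, b, c, d, e, f, g}; (ii) for each edge, some bag contains both endpoints; (iii) the bags containing any fixed vertex form a subtree. All hold, so the decomposition is valid with width 5 − 1 = 4.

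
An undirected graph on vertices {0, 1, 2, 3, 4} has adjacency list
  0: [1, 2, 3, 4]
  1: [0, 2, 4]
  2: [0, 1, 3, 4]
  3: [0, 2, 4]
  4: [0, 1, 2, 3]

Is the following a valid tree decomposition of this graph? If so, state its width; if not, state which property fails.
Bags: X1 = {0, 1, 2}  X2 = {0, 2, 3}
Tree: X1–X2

No — vertex 4 appears in no bag.

A tree decomposition must satisfy three properties: every vertex lies in some bag; for every edge, both endpoints lie together in some bag; and for every vertex, the bags containing it form a connected subtree. Here vertex 4 appears in no bag, so the decomposition is invalid.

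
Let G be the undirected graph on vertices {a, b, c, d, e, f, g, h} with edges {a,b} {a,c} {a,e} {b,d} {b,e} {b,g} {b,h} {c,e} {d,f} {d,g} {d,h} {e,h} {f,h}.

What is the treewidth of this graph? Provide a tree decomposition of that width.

Every bag has size at most 3, so the width is 3 − 1 = 2 and tw(G) ≤ 2. On the other hand G contains the 3-clique {a, c, e}. A clique must lie in a single bag of any decomposition, so no decomposition can have width below 2. Therefore the treewidth is 2.

Treewidth 2.
One optimal decomposition is:
Bags: B1 = {b, e, h}  B2 = {a, b, e}  B3 = {a, c, e}  B4 = {b, d, h}  B5 = {b, d, g}  B6 = {d, f, h}
Tree: B1–B2, B2–B3, B1–B4, B4–B5, B4–B6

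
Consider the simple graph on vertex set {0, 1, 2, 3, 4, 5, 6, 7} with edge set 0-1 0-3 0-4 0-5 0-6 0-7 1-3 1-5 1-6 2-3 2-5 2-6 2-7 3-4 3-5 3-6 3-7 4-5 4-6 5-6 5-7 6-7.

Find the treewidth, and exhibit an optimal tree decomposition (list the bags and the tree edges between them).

Each bag holds 5 vertices, so the decomposition has width 4, which upper-bounds the treewidth. For the lower bound, the 5 vertices {0, 1, 3, 5, 6} are pairwise adjacent, and any tree decomposition puts a clique entirely inside one bag — forcing width ≥ 4. The upper and lower bounds meet at 4, so that is the treewidth.

Treewidth 4.
One such decomposition:
Bags: B1 = {2, 3, 5, 6, 7}  B2 = {0, 3, 5, 6, 7}  B3 = {0, 1, 3, 5, 6}  B4 = {0, 3, 4, 5, 6}
Tree: B1–B2, B2–B3, B3–B4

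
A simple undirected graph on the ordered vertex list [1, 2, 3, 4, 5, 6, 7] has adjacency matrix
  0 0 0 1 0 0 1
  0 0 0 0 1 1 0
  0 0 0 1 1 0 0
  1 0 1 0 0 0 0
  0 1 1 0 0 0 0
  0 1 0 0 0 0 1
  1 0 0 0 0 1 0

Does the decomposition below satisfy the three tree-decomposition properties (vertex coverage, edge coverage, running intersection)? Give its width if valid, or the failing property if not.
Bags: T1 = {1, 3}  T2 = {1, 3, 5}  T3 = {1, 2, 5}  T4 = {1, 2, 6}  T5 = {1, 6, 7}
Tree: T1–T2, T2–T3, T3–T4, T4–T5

No — vertex 4 appears in no bag.

A tree decomposition must satisfy three properties: every vertex lies in some bag; for every edge, both endpoints lie together in some bag; and for every vertex, the bags containing it form a connected subtree. Here vertex 4 appears in no bag, so the decomposition is invalid.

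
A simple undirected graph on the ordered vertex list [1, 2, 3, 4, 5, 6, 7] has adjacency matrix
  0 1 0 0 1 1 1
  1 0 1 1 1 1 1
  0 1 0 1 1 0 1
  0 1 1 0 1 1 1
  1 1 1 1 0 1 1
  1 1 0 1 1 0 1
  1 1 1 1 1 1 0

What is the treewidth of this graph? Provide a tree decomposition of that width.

Treewidth 4.
One optimal decomposition is:
Bags: B1 = {1, 2, 5, 6, 7}  B2 = {2, 4, 5, 6, 7}  B3 = {2, 3, 4, 5, 7}
Tree: B1–B2, B2–B3

Every bag has size at most 5, so the width is 5 − 1 = 4 and tw(G) ≤ 4. On the other hand G contains the 5-clique {1, 2, 5, 6, 7}. A clique must lie in a single bag of any decomposition, so no decomposition can have width below 4. The upper and lower bounds meet at 4, so that is the treewidth.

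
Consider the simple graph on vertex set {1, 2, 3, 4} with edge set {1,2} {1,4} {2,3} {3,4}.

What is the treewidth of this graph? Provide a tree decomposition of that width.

Treewidth 2.
One such decomposition:
Bags: B1 = {1, 2, 3}  B2 = {1, 3, 4}
Tree: B1–B2

Each bag holds 3 vertices, so the decomposition has width 2, which upper-bounds the treewidth. For the lower bound, G contains the cycle 3–2–1–4–3, so G is not a forest; only forests have treewidth ≤ 1, hence tw(G) ≥ 2. The upper and lower bounds meet at 2, so that is the treewidth.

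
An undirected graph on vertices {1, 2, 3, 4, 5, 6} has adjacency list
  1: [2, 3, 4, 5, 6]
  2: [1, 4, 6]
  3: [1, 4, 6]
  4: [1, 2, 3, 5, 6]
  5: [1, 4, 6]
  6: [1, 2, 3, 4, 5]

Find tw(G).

3

A width-3 tree decomposition is:
Bags: B1 = {1, 4, 5, 6}  B2 = {1, 2, 4, 6}  B3 = {1, 3, 4, 6}
Tree: B1–B2, B1–B3
Every bag has size at most 4, so the width is 4 − 1 = 3 and tw(G) ≤ 3. On the other hand G contains the 4-clique {1, 2, 4, 6}. A clique must lie in a single bag of any decomposition, so no decomposition can have width below 3. Therefore the treewidth is 3.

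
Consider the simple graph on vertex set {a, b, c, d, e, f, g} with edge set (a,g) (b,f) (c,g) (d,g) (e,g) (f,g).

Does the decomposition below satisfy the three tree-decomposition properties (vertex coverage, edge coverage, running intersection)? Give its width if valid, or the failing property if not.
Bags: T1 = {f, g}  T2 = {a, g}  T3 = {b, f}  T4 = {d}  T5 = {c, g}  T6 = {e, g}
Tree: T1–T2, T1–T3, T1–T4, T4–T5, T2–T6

No — edge (g,d) lies in no bag.

A tree decomposition must satisfy three properties: every vertex lies in some bag; for every edge, both endpoints lie together in some bag; and for every vertex, the bags containing it form a connected subtree. Here edge (g,d) lies in no bag, so the decomposition is invalid.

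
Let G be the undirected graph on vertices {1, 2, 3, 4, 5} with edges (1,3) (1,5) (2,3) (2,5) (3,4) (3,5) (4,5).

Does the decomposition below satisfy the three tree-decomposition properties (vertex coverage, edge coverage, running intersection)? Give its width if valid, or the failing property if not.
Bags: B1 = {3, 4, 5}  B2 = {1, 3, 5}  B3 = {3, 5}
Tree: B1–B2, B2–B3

No — vertex 2 appears in no bag.

A tree decomposition must satisfy three properties: every vertex lies in some bag; for every edge, both endpoints lie together in some bag; and for every vertex, the bags containing it form a connected subtree. Here vertex 2 appears in no bag, so the decomposition is invalid.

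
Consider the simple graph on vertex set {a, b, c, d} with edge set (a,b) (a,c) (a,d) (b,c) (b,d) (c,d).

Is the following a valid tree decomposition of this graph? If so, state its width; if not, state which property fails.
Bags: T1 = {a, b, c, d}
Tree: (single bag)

Checking the three conditions: (i) the bags cover all of {a, b, c, d}; (ii) for each edge, some bag contains both endpoints; (iii) the bags containing any fixed vertex form a subtree. All hold, so the decomposition is valid with width 4 − 1 = 3.

Yes; width 3.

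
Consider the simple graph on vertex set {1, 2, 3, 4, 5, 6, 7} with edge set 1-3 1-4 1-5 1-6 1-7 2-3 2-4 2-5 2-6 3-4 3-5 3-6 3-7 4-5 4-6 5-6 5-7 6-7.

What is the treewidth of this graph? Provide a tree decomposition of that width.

Every bag has size at most 5, so the width is 5 − 1 = 4 and tw(G) ≤ 4. On the other hand G contains the 5-clique {1, 3, 4, 5, 6}. A clique must lie in a single bag of any decomposition, so no decomposition can have width below 4. Combining the bounds, tw(G) = 4.

Treewidth 4.
One such decomposition:
Bags: B1 = {1, 3, 4, 5, 6}  B2 = {1, 3, 5, 6, 7}  B3 = {2, 3, 4, 5, 6}
Tree: B1–B2, B1–B3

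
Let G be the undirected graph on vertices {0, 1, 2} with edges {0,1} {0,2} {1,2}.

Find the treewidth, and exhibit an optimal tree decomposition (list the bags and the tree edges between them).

Treewidth 2.
One optimal decomposition is:
Bags: B1 = {0, 1, 2}
Tree: (single bag)

A single bag containing all 3 vertices is trivially a valid decomposition of width 2. For the lower bound, the 3 vertices {0, 1, 2} are pairwise adjacent, and any tree decomposition puts a clique entirely inside one bag — forcing width ≥ 2. Hence tw(G) = 2 exactly.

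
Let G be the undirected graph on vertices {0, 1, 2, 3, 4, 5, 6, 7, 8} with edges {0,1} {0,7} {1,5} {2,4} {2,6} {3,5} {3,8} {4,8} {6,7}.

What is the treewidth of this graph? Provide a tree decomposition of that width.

The largest bag has 3 vertices, giving width 2; this decomposition certifies tw(G) ≤ 2. For the lower bound, G contains the cycle 0–1–5–3–8–4–2–6–7–0, so G is not a forest; only forests have treewidth ≤ 1, hence tw(G) ≥ 2. Therefore the treewidth is 2.

Treewidth 2.
Bags: B1 = {0, 1, 5}  B2 = {0, 3, 5}  B3 = {0, 3, 8}  B4 = {0, 4, 8}  B5 = {0, 2, 4}  B6 = {0, 2, 6}  B7 = {0, 6, 7}
Tree: B1–B2, B2–B3, B3–B4, B4–B5, B5–B6, B6–B7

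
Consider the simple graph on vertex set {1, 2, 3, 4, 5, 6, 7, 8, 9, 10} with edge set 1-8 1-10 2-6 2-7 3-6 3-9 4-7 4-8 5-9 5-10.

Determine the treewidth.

A width-2 tree decomposition is:
Bags: B1 = {5, 9, 10}  B2 = {3, 9, 10}  B3 = {3, 6, 10}  B4 = {2, 6, 10}  B5 = {2, 7, 10}  B6 = {4, 7, 10}  B7 = {4, 8, 10}  B8 = {1, 8, 10}
Tree: B1–B2, B2–B3, B3–B4, B4–B5, B5–B6, B6–B7, B7–B8
Every bag has size at most 3, so the width is 3 − 1 = 2 and tw(G) ≤ 2. For the lower bound, G contains the cycle 10–5–9–3–6–2–7–4–8–1–10, so G is not a forest; only forests have treewidth ≤ 1, hence tw(G) ≥ 2. Hence tw(G) = 2 exactly.

2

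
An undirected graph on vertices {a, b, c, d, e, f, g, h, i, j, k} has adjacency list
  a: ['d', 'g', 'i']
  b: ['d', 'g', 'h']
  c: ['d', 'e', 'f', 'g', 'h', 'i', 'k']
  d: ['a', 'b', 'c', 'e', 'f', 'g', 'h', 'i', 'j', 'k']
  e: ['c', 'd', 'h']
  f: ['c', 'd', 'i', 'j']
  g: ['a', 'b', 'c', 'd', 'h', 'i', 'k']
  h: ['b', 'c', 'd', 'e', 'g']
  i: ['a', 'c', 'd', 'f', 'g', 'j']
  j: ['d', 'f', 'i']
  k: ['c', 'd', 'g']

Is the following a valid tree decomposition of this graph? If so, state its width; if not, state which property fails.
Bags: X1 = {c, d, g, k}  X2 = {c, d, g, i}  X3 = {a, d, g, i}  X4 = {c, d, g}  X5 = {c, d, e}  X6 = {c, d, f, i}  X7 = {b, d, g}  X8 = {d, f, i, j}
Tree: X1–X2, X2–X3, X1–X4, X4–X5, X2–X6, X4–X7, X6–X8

A tree decomposition must satisfy three properties: every vertex lies in some bag; for every edge, both endpoints lie together in some bag; and for every vertex, the bags containing it form a connected subtree. Here vertex h appears in no bag, so the decomposition is invalid.

No — vertex h appears in no bag.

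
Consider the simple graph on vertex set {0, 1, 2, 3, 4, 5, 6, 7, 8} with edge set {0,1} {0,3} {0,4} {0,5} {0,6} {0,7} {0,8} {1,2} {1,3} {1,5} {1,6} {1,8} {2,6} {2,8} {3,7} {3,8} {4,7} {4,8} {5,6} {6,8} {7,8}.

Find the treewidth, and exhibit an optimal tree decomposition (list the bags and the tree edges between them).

Every bag has size at most 4, so the width is 4 − 1 = 3 and tw(G) ≤ 3. Conversely, {0, 1, 3, 8} is a clique of size 4, and the vertices of any clique must share a bag in every tree decomposition; so some bag has ≥ 4 vertices and tw(G) ≥ 3. Hence tw(G) = 3 exactly.

Treewidth 3.
One optimal decomposition is:
Bags: B1 = {0, 1, 3, 8}  B2 = {0, 3, 7, 8}  B3 = {0, 1, 6, 8}  B4 = {1, 2, 6, 8}  B5 = {0, 1, 5, 6}  B6 = {0, 4, 7, 8}
Tree: B1–B2, B1–B3, B3–B4, B3–B5, B2–B6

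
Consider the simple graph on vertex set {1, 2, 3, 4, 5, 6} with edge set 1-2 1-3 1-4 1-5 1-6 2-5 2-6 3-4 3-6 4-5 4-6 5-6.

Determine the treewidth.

A width-3 tree decomposition is:
Bags: B1 = {1, 3, 4, 6}  B2 = {1, 4, 5, 6}  B3 = {1, 2, 5, 6}
Tree: B1–B2, B2–B3
Each bag holds 4 vertices, so the decomposition has width 3, which upper-bounds the treewidth. Conversely, {1, 2, 5, 6} is a clique of size 4, and the vertices of any clique must share a bag in every tree decomposition; so some bag has ≥ 4 vertices and tw(G) ≥ 3. Therefore the treewidth is 3.

3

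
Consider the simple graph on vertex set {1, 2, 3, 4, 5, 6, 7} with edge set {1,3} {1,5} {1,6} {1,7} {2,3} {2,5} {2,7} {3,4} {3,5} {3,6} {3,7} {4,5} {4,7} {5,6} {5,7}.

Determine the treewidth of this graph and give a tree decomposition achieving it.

The largest bag has 4 vertices, giving width 3; this decomposition certifies tw(G) ≤ 3. On the other hand G contains the 4-clique {1, 3, 5, 6}. A clique must lie in a single bag of any decomposition, so no decomposition can have width below 3. Combining the bounds, tw(G) = 3.

Treewidth 3.
Bags: B1 = {1, 3, 5, 7}  B2 = {1, 3, 5, 6}  B3 = {3, 4, 5, 7}  B4 = {2, 3, 5, 7}
Tree: B1–B2, B1–B3, B3–B4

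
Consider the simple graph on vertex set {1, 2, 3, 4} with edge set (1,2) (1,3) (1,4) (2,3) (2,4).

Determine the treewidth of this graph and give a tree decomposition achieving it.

Treewidth 2.
Bags: B1 = {1, 2, 3}  B2 = {1, 2, 4}
Tree: B1–B2

Each bag holds 3 vertices, so the decomposition has width 2, which upper-bounds the treewidth. On the other hand G contains the 3-clique {1, 2, 3}. A clique must lie in a single bag of any decomposition, so no decomposition can have width below 2. Therefore the treewidth is 2.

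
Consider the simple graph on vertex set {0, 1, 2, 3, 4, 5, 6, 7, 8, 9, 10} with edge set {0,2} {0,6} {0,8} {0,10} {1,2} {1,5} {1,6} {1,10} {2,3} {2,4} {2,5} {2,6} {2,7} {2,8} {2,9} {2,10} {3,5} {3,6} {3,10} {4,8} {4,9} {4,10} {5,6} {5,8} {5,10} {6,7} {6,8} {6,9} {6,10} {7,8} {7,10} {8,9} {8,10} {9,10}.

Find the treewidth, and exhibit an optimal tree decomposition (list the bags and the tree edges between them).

Treewidth 4.
Bags: B1 = {2, 5, 6, 8, 10}  B2 = {2, 3, 5, 6, 10}  B3 = {2, 6, 7, 8, 10}  B4 = {2, 6, 8, 9, 10}  B5 = {1, 2, 5, 6, 10}  B6 = {0, 2, 6, 8, 10}  B7 = {2, 4, 8, 9, 10}
Tree: B1–B2, B1–B3, B3–B4, B2–B5, B3–B6, B4–B7

Each bag holds 5 vertices, so the decomposition has width 4, which upper-bounds the treewidth. For the lower bound, the 5 vertices {2, 4, 8, 9, 10} are pairwise adjacent, and any tree decomposition puts a clique entirely inside one bag — forcing width ≥ 4. Combining the bounds, tw(G) = 4.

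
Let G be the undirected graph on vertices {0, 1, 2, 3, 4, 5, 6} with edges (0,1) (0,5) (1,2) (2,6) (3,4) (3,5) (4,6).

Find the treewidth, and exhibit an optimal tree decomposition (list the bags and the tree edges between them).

Treewidth 2.
One optimal decomposition is:
Bags: B1 = {3, 4, 5}  B2 = {4, 5, 6}  B3 = {2, 5, 6}  B4 = {1, 2, 5}  B5 = {0, 1, 5}
Tree: B1–B2, B2–B3, B3–B4, B4–B5

Each bag holds 3 vertices, so the decomposition has width 2, which upper-bounds the treewidth. Since 5–3–4–6–2–1–0–5 is a cycle in G, G is not acyclic. Forests are exactly the graphs of treewidth ≤ 1, so tw(G) ≥ 2. Hence tw(G) = 2 exactly.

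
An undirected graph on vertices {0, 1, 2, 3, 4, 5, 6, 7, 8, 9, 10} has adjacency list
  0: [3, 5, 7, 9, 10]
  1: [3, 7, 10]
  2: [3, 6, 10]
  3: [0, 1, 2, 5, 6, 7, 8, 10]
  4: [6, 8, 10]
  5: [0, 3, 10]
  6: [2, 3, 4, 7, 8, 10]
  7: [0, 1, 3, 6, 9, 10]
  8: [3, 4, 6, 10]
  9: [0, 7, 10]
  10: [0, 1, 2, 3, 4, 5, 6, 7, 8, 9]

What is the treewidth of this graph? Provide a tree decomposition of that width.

The largest bag has 4 vertices, giving width 3; this decomposition certifies tw(G) ≤ 3. Conversely, {0, 7, 9, 10} is a clique of size 4, and the vertices of any clique must share a bag in every tree decomposition; so some bag has ≥ 4 vertices and tw(G) ≥ 3. Combining the bounds, tw(G) = 3.

Treewidth 3.
One optimal decomposition is:
Bags: B1 = {0, 3, 7, 10}  B2 = {3, 6, 7, 10}  B3 = {3, 6, 8, 10}  B4 = {0, 3, 5, 10}  B5 = {2, 3, 6, 10}  B6 = {1, 3, 7, 10}  B7 = {0, 7, 9, 10}  B8 = {4, 6, 8, 10}
Tree: B1–B2, B2–B3, B1–B4, B3–B5, B1–B6, B1–B7, B3–B8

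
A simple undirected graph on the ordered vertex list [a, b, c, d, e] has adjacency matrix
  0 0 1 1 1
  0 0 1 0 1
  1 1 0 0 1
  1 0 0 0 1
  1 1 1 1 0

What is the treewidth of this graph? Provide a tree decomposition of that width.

Treewidth 2.
Bags: B1 = {a, c, e}  B2 = {a, d, e}  B3 = {b, c, e}
Tree: B1–B2, B1–B3

Every bag has size at most 3, so the width is 3 − 1 = 2 and tw(G) ≤ 2. Conversely, {a, d, e} is a clique of size 3, and the vertices of any clique must share a bag in every tree decomposition; so some bag has ≥ 3 vertices and tw(G) ≥ 2. The upper and lower bounds meet at 2, so that is the treewidth.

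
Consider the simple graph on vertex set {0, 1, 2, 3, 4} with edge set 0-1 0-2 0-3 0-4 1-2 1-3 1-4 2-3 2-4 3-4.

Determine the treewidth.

A width-4 tree decomposition is:
Bags: B1 = {0, 1, 2, 3, 4}
Tree: (single bag)
A single bag containing all 5 vertices is trivially a valid decomposition of width 4. Conversely, {0, 1, 2, 3, 4} is a clique of size 5, and the vertices of any clique must share a bag in every tree decomposition; so some bag has ≥ 5 vertices and tw(G) ≥ 4. Therefore the treewidth is 4.

4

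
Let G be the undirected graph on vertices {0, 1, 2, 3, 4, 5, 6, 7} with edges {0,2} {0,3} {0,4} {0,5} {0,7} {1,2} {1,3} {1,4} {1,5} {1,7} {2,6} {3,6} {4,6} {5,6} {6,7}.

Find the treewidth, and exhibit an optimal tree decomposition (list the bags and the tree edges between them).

Treewidth 3.
One optimal decomposition is:
Bags: B1 = {0, 1, 5, 6}  B2 = {0, 1, 6, 7}  B3 = {0, 1, 2, 6}  B4 = {0, 1, 4, 6}  B5 = {0, 1, 3, 6}
Tree: B1–B2, B2–B3, B3–B4, B4–B5

Every bag has size at most 4, so the width is 4 − 1 = 3 and tw(G) ≤ 3. For the lower bound: the 4 vertex sets {1,5}, {6,7}, {0}, {2} are disjoint, each induces a connected subgraph, and every pair is joined by at least one edge of G. Contracting each set to a single vertex therefore yields K_{4} as a minor, and since treewidth is minor-monotone, tw(G) ≥ tw(K_{4}) = 3. Therefore the treewidth is 3.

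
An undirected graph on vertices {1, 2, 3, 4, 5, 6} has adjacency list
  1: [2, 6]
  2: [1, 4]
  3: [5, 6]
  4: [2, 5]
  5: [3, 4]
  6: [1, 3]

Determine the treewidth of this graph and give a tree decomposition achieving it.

Each bag holds 3 vertices, so the decomposition has width 2, which upper-bounds the treewidth. For the lower bound, G contains the cycle 6–3–5–4–2–1–6, so G is not a forest; only forests have treewidth ≤ 1, hence tw(G) ≥ 2. Combining the bounds, tw(G) = 2.

Treewidth 2.
One such decomposition:
Bags: B1 = {3, 5, 6}  B2 = {4, 5, 6}  B3 = {2, 4, 6}  B4 = {1, 2, 6}
Tree: B1–B2, B2–B3, B3–B4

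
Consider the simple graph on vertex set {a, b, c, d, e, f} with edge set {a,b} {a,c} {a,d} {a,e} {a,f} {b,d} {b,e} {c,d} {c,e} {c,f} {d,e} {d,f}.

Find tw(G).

A width-3 tree decomposition is:
Bags: B1 = {a, c, d, e}  B2 = {a, c, d, f}  B3 = {a, b, d, e}
Tree: B1–B2, B1–B3
Every bag has size at most 4, so the width is 4 − 1 = 3 and tw(G) ≤ 3. For the lower bound, the 4 vertices {a, c, d, e} are pairwise adjacent, and any tree decomposition puts a clique entirely inside one bag — forcing width ≥ 3. Hence tw(G) = 3 exactly.

3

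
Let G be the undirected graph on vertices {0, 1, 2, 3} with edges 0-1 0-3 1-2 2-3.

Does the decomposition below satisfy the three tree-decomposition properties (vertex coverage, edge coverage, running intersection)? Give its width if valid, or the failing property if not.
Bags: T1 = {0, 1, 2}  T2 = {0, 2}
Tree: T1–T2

A tree decomposition must satisfy three properties: every vertex lies in some bag; for every edge, both endpoints lie together in some bag; and for every vertex, the bags containing it form a connected subtree. Here vertex 3 appears in no bag, so the decomposition is invalid.

No — vertex 3 appears in no bag.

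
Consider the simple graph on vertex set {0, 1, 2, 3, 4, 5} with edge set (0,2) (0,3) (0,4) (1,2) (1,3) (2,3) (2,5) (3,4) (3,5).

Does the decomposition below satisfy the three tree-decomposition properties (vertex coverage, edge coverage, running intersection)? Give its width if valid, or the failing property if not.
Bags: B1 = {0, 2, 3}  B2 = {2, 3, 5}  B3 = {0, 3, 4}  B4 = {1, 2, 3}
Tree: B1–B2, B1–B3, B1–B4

Yes; width 2.

Vertex coverage: the bags together contain {0, 1, 2, 3, 4, 5}, the full vertex set. Edge coverage: each edge of G has both endpoints in at least one bag. Running intersection: for every vertex, the bags containing it form a connected subtree. All three properties hold, so this is a valid tree decomposition of width max|bag| − 1 = 2, and hence tw(G) ≤ 2.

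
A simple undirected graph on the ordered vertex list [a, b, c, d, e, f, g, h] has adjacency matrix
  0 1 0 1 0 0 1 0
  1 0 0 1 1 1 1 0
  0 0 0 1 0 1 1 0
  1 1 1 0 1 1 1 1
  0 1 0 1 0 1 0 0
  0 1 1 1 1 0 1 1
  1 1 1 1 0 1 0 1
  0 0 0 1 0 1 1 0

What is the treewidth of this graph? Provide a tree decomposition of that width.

Treewidth 3.
One such decomposition:
Bags: B1 = {b, d, f, g}  B2 = {a, b, d, g}  B3 = {c, d, f, g}  B4 = {d, f, g, h}  B5 = {b, d, e, f}
Tree: B1–B2, B1–B3, B1–B4, B1–B5

The largest bag has 4 vertices, giving width 3; this decomposition certifies tw(G) ≤ 3. For the lower bound, the 4 vertices {a, b, d, g} are pairwise adjacent, and any tree decomposition puts a clique entirely inside one bag — forcing width ≥ 3. The upper and lower bounds meet at 3, so that is the treewidth.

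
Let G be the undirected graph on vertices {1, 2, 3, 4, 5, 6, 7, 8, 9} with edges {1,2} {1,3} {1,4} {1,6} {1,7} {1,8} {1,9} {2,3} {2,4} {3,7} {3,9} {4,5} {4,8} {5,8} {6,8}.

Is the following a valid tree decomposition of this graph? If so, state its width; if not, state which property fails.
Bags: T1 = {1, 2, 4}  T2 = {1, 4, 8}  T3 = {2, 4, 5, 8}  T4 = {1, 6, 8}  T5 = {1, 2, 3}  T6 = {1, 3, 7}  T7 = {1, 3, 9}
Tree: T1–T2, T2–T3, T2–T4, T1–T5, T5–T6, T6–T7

A tree decomposition must satisfy three properties: every vertex lies in some bag; for every edge, both endpoints lie together in some bag; and for every vertex, the bags containing it form a connected subtree. Here bags containing vertex 2 are not connected in the tree, so the decomposition is invalid.

No — bags containing vertex 2 are not connected in the tree.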